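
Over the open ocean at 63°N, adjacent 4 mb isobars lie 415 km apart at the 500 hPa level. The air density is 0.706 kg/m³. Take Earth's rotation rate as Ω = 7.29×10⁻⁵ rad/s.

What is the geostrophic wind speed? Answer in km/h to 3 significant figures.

37.8 km/h

Coriolis parameter at 63°N:
f = 2Ω sin φ = 2 × 7.29×10⁻⁵ × sin 63° = 1.30×10⁻⁴ s⁻¹
Pressure gradient: |∂P/∂n| = 400 Pa / 415000 m = 9.64×10⁻⁴ Pa/m
Geostrophic balance (pressure-gradient force = Coriolis force):
V_g = (1/(fρ)) |∂P/∂n| = 9.64×10⁻⁴ / (1.30×10⁻⁴ × 0.706) = 10.5 m/s
Converting: 10.5 m/s × 3.6 = 37.8 km/h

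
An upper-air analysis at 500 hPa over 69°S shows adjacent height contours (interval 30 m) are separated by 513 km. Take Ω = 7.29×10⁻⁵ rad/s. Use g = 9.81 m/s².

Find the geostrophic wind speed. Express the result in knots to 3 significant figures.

8.19 knots

Coriolis parameter at 69°S:
f = 2Ω sin φ = 2 × 7.29×10⁻⁵ × sin 69° = 1.36×10⁻⁴ s⁻¹
Height gradient: |∂Z/∂n| = 30 m / 513000 m = 5.85×10⁻⁵
On a pressure surface, geostrophic balance gives V_g = (g/f)|∂Z/∂n|:
V_g = 9.81 × 5.85×10⁻⁵ / 1.36×10⁻⁴ = 4.21 m/s
Converting: 4.21 m/s × 1.944 = 8.19 knots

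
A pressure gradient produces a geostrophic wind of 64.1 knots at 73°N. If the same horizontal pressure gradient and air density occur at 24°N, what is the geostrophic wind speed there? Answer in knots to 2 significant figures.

With the same pressure gradient and density, V_g ∝ 1/f ∝ 1/sin φ.
V₂ = V₁ · sin φ₁ / sin φ₂ = 64.1 × sin 73° / sin 24°
V₂ = 64.1 × 0.9563/0.4067 = 150 knots

150 knots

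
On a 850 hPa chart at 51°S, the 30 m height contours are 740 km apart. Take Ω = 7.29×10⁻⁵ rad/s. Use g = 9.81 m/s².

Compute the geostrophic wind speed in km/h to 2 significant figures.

Coriolis parameter at 51°S:
f = 2Ω sin φ = 2 × 7.29×10⁻⁵ × sin 51° = 1.13×10⁻⁴ s⁻¹
Height gradient: |∂Z/∂n| = 30 m / 740000 m = 4.05×10⁻⁵
On a pressure surface, geostrophic balance gives V_g = (g/f)|∂Z/∂n|:
V_g = 9.81 × 4.05×10⁻⁵ / 1.13×10⁻⁴ = 3.51 m/s
Converting: 3.51 m/s × 3.6 = 13 km/h

13 km/h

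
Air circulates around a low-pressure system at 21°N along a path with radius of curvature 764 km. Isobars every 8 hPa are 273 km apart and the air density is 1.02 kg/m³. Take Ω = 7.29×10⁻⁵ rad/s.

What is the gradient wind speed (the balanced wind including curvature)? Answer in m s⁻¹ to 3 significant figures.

Coriolis parameter at 21°N:
f = 2Ω sin φ = 2 × 7.29×10⁻⁵ × sin 21° = 5.23×10⁻⁵ s⁻¹
Pressure gradient: |∂P/∂n| = 800 Pa / 273000 m = 2.93×10⁻³ Pa/m
Geostrophic speed: V_g = |∂P/∂n|/(fρ) = 2.93×10⁻³/(5.23×10⁻⁵ × 1.02) = 55.0 m/s
Around a low, centrifugal force acts outward with Coriolis, so pressure-gradient force balances both:
(1/ρ)|∂P/∂n| = fV + V²/R  →  V² + fR·V − fR·V_g = 0
With fR = 5.23×10⁻⁵ × 764×10³ m = 39.9 m/s:
V = [−fR + √((fR)² + 4 fR V_g)]/2 = [−39.9 + √(39.9² + 4×39.9×55)]/2 = 31 m/s
Subgeostrophic (V < V_g = 55 m/s), as expected around a low.

31.0 m s⁻¹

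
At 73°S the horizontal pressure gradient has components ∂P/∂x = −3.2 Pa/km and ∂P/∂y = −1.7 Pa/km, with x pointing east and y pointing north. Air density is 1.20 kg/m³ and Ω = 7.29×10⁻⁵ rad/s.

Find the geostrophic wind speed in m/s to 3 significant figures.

Coriolis parameter at 73°S:
f = 2Ω sin φ = 2 × 7.29×10⁻⁵ × sin 73° = 1.39×10⁻⁴ s⁻¹
In the Southern Hemisphere f is negative: f = −1.39×10⁻⁴ s⁻¹.
Component geostrophic relations (x east, y north):
u_g = −(1/(fρ)) ∂P/∂y,  v_g = (1/(fρ)) ∂P/∂x
u_g = −(−1.7×10⁻³)/(−1.39×10⁻⁴ × 1.20) = −10.2 m/s;  v_g = (−3.2×10⁻³)/(−1.39×10⁻⁴ × 1.20) = 19.1 m/s
|V_g| = √(u_g² + v_g²) = 21.7 m/s

21.7 m/s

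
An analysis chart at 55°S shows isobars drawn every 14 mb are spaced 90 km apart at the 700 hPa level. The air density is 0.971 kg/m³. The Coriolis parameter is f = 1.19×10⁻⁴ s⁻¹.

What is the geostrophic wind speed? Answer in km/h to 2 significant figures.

480 km/h

Pressure gradient: |∂P/∂n| = 1400 Pa / 90000 m = 1.56×10⁻² Pa/m
Geostrophic balance (pressure-gradient force = Coriolis force):
V_g = (1/(fρ)) |∂P/∂n| = 1.56×10⁻² / (1.19×10⁻⁴ × 0.971) = 135 m/s
Converting: 135 m/s × 3.6 = 480 km/h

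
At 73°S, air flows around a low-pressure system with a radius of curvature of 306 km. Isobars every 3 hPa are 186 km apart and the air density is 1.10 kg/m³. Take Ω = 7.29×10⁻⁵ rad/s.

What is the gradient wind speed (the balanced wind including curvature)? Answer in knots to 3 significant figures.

Coriolis parameter at 73°S:
f = 2Ω sin φ = 2 × 7.29×10⁻⁵ × sin 73° = 1.39×10⁻⁴ s⁻¹
Pressure gradient: |∂P/∂n| = 300 Pa / 186000 m = 1.61×10⁻³ Pa/m
Geostrophic speed: V_g = |∂P/∂n|/(fρ) = 1.61×10⁻³/(1.39×10⁻⁴ × 1.10) = 10.5 m/s
Around a low, centrifugal force acts outward with Coriolis, so pressure-gradient force balances both:
(1/ρ)|∂P/∂n| = fV + V²/R  →  V² + fR·V − fR·V_g = 0
With fR = 1.39×10⁻⁴ × 306×10³ m = 42.7 m/s:
V = [−fR + √((fR)² + 4 fR V_g)]/2 = [−42.7 + √(42.7² + 4×42.7×10.5)]/2 = 8.73 m/s
Subgeostrophic (V < V_g = 10.5 m/s), as expected around a low.
Converting: 8.73 m/s × 1.944 = 17.0 knots

17.0 knots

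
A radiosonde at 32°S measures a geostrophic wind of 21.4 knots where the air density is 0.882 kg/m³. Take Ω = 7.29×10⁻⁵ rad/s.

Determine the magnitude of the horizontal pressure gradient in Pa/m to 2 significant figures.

7.5×10⁻⁴ Pa/m

Coriolis parameter at 32°S:
f = 2Ω sin φ = 2 × 7.29×10⁻⁵ × sin 32° = 7.73×10⁻⁵ s⁻¹
Wind speed in SI: 21.4 knots = 11.0 m/s
Geostrophic balance rearranged: |∂P/∂n| = f ρ V_g
|∂P/∂n| = 7.73×10⁻⁵ × 0.882 × 11.0 = 7.50×10⁻⁴ Pa/m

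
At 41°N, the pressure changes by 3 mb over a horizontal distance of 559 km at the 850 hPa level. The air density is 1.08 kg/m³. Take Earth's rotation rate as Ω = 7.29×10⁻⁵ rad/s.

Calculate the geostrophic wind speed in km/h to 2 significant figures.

Coriolis parameter at 41°N:
f = 2Ω sin φ = 2 × 7.29×10⁻⁵ × sin 41° = 9.57×10⁻⁵ s⁻¹
Pressure gradient: |∂P/∂n| = 300 Pa / 559000 m = 5.37×10⁻⁴ Pa/m
Geostrophic balance (pressure-gradient force = Coriolis force):
V_g = (1/(fρ)) |∂P/∂n| = 5.37×10⁻⁴ / (9.57×10⁻⁵ × 1.08) = 5.19 m/s
Converting: 5.19 m/s × 3.6 = 19 km/h

19 km/h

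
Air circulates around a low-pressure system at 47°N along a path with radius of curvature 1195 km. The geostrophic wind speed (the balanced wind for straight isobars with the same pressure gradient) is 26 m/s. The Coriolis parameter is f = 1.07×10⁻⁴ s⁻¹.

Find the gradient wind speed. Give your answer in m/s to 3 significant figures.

Around a low, centrifugal force acts outward with Coriolis, so pressure-gradient force balances both:
(1/ρ)|∂P/∂n| = fV + V²/R  →  V² + fR·V − fR·V_g = 0
With fR = 1.07×10⁻⁴ × 1195×10³ m = 128 m/s:
V = [−fR + √((fR)² + 4 fR V_g)]/2 = [−128 + √(128² + 4×128×26)]/2 = 22.2 m/s
Subgeostrophic (V < V_g = 26 m/s), as expected around a low.

22.2 m/s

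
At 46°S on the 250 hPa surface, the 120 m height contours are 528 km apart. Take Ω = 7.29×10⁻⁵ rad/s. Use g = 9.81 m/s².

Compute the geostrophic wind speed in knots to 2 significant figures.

Coriolis parameter at 46°S:
f = 2Ω sin φ = 2 × 7.29×10⁻⁵ × sin 46° = 1.05×10⁻⁴ s⁻¹
Height gradient: |∂Z/∂n| = 120 m / 528000 m = 2.27×10⁻⁴
On a pressure surface, geostrophic balance gives V_g = (g/f)|∂Z/∂n|:
V_g = 9.81 × 2.27×10⁻⁴ / 1.05×10⁻⁴ = 21.3 m/s
Converting: 21.3 m/s × 1.944 = 41 knots

41 knots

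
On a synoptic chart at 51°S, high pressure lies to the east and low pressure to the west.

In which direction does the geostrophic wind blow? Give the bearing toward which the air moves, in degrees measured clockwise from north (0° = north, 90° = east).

180°

The pressure-gradient force points toward the west (bearing 270°).
Geostrophic balance: in the Southern Hemisphere the Coriolis force deflects motion to the left, so the geostrophic wind blows 90° to the left of the pressure-gradient force (low pressure on the right).
Rotating 270° by 90° counterclockwise gives 180° — the wind blows toward the south.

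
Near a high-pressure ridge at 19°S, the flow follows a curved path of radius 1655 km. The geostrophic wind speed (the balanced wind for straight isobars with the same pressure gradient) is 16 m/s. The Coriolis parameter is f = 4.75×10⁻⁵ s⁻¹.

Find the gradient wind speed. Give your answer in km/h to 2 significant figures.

Around a high, pressure-gradient force acts outward with centrifugal, so Coriolis balances both:
fV = (1/ρ)|∂P/∂n| + V²/R  →  V² − fR·V + fR·V_g = 0
With fR = 4.75×10⁻⁵ × 1655×10³ m = 78.6 m/s:
V = [fR − √((fR)² − 4 fR V_g)]/2 = [78.6 − √(78.6² − 4×78.6×16)]/2 = 22.4 m/s
Supergeostrophic (V > V_g = 16 m/s), as expected around a high.
Converting: 22.4 m/s × 3.6 = 80 km/h

80 km/h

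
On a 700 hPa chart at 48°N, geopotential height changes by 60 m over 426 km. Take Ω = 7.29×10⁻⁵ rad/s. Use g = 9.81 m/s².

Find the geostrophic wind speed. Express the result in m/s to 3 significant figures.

Coriolis parameter at 48°N:
f = 2Ω sin φ = 2 × 7.29×10⁻⁵ × sin 48° = 1.08×10⁻⁴ s⁻¹
Height gradient: |∂Z/∂n| = 60 m / 426000 m = 1.41×10⁻⁴
On a pressure surface, geostrophic balance gives V_g = (g/f)|∂Z/∂n|:
V_g = 9.81 × 1.41×10⁻⁴ / 1.08×10⁻⁴ = 12.8 m/s

12.8 m/s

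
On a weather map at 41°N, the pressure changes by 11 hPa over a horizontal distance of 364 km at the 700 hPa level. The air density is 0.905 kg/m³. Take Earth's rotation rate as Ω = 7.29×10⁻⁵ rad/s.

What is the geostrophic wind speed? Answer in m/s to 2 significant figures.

Coriolis parameter at 41°N:
f = 2Ω sin φ = 2 × 7.29×10⁻⁵ × sin 41° = 9.57×10⁻⁵ s⁻¹
Pressure gradient: |∂P/∂n| = 1100 Pa / 364000 m = 3.02×10⁻³ Pa/m
Geostrophic balance (pressure-gradient force = Coriolis force):
V_g = (1/(fρ)) |∂P/∂n| = 3.02×10⁻³ / (9.57×10⁻⁵ × 0.905) = 34.9 m/s

35 m/s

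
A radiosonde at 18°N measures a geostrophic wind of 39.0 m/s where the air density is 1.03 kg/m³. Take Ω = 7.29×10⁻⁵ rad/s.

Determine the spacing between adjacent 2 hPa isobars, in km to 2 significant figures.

110 km

Coriolis parameter at 18°N:
f = 2Ω sin φ = 2 × 7.29×10⁻⁵ × sin 18° = 4.51×10⁻⁵ s⁻¹
Geostrophic balance rearranged: |∂P/∂n| = f ρ V_g
|∂P/∂n| = 4.51×10⁻⁵ × 1.03 × 39.0 = 1.81×10⁻³ Pa/m
Isobar spacing: Δn = ΔP/|∂P/∂n| = 200 Pa / 1.81×10⁻³ Pa/m = 110507 m ≈ 110 km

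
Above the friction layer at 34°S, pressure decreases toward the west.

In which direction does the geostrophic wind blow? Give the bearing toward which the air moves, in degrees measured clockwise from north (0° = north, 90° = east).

The pressure-gradient force points toward the west (bearing 270°).
Geostrophic balance: in the Southern Hemisphere the Coriolis force deflects motion to the left, so the geostrophic wind blows 90° to the left of the pressure-gradient force (low pressure on the right).
Rotating 270° by 90° counterclockwise gives 180° — the wind blows toward the south.

180°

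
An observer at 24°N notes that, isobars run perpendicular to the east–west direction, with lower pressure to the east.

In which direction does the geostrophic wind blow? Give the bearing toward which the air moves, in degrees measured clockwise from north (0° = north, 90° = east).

The pressure-gradient force points toward the east (bearing 090°).
Geostrophic balance: in the Northern Hemisphere the Coriolis force deflects motion to the right, so the geostrophic wind blows 90° to the right of the pressure-gradient force (low pressure on the left).
Rotating 090° by 90° clockwise gives 180° — the wind blows toward the south.

180°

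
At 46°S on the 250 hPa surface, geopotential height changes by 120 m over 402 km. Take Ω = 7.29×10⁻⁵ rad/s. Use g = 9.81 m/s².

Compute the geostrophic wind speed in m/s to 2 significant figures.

Coriolis parameter at 46°S:
f = 2Ω sin φ = 2 × 7.29×10⁻⁵ × sin 46° = 1.05×10⁻⁴ s⁻¹
Height gradient: |∂Z/∂n| = 120 m / 402000 m = 2.99×10⁻⁴
On a pressure surface, geostrophic balance gives V_g = (g/f)|∂Z/∂n|:
V_g = 9.81 × 2.99×10⁻⁴ / 1.05×10⁻⁴ = 27.9 m/s

28 m/s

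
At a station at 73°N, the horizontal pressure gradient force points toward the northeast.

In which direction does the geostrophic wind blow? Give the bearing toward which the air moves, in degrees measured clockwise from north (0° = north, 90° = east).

135°

The pressure-gradient force points toward the northeast (bearing 045°).
Geostrophic balance: in the Northern Hemisphere the Coriolis force deflects motion to the right, so the geostrophic wind blows 90° to the right of the pressure-gradient force (low pressure on the left).
Rotating 045° by 90° clockwise gives 135° — the wind blows toward the southeast.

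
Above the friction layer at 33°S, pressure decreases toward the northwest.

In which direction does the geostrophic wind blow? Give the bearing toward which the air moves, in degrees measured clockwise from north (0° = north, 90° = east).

The pressure-gradient force points toward the northwest (bearing 315°).
Geostrophic balance: in the Southern Hemisphere the Coriolis force deflects motion to the left, so the geostrophic wind blows 90° to the left of the pressure-gradient force (low pressure on the right).
Rotating 315° by 90° counterclockwise gives 225° — the wind blows toward the southwest.

225°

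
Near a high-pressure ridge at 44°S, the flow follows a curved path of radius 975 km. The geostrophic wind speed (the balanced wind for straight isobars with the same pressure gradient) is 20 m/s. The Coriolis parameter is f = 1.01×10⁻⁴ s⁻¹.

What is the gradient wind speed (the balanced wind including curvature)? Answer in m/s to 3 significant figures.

27.9 m/s

Around a high, pressure-gradient force acts outward with centrifugal, so Coriolis balances both:
fV = (1/ρ)|∂P/∂n| + V²/R  →  V² − fR·V + fR·V_g = 0
With fR = 1.01×10⁻⁴ × 975×10³ m = 98.5 m/s:
V = [fR − √((fR)² − 4 fR V_g)]/2 = [98.5 − √(98.5² − 4×98.5×20)]/2 = 27.9 m/s
Supergeostrophic (V > V_g = 20 m/s), as expected around a high.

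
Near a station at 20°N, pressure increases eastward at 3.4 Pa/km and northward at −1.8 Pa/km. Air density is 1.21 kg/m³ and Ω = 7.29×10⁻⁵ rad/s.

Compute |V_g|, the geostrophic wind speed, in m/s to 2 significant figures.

64 m/s

Coriolis parameter at 20°N:
f = 2Ω sin φ = 2 × 7.29×10⁻⁵ × sin 20° = 4.99×10⁻⁵ s⁻¹
Component geostrophic relations (x east, y north):
u_g = −(1/(fρ)) ∂P/∂y,  v_g = (1/(fρ)) ∂P/∂x
u_g = −(−1.8×10⁻³)/(4.99×10⁻⁵ × 1.21) = 29.8 m/s;  v_g = (3.4×10⁻³)/(4.99×10⁻⁵ × 1.21) = 56.3 m/s
|V_g| = √(u_g² + v_g²) = 63.8 m/s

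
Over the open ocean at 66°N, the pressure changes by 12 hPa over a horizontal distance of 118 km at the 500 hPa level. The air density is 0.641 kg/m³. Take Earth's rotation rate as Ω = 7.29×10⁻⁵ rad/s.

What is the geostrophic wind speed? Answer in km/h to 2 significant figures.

Coriolis parameter at 66°N:
f = 2Ω sin φ = 2 × 7.29×10⁻⁵ × sin 66° = 1.33×10⁻⁴ s⁻¹
Pressure gradient: |∂P/∂n| = 1200 Pa / 118000 m = 1.02×10⁻² Pa/m
Geostrophic balance (pressure-gradient force = Coriolis force):
V_g = (1/(fρ)) |∂P/∂n| = 1.02×10⁻² / (1.33×10⁻⁴ × 0.641) = 119 m/s
Converting: 119 m/s × 3.6 = 430 km/h

430 km/h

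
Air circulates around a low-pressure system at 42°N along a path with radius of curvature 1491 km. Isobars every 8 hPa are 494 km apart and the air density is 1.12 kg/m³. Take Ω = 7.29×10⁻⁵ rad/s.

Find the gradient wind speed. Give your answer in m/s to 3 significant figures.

13.6 m/s

Coriolis parameter at 42°N:
f = 2Ω sin φ = 2 × 7.29×10⁻⁵ × sin 42° = 9.76×10⁻⁵ s⁻¹
Pressure gradient: |∂P/∂n| = 800 Pa / 494000 m = 1.62×10⁻³ Pa/m
Geostrophic speed: V_g = |∂P/∂n|/(fρ) = 1.62×10⁻³/(9.76×10⁻⁵ × 1.12) = 14.8 m/s
Around a low, centrifugal force acts outward with Coriolis, so pressure-gradient force balances both:
(1/ρ)|∂P/∂n| = fV + V²/R  →  V² + fR·V − fR·V_g = 0
With fR = 9.76×10⁻⁵ × 1491×10³ m = 145 m/s:
V = [−fR + √((fR)² + 4 fR V_g)]/2 = [−145 + √(145² + 4×145×14.8)]/2 = 13.6 m/s
Subgeostrophic (V < V_g = 14.8 m/s), as expected around a low.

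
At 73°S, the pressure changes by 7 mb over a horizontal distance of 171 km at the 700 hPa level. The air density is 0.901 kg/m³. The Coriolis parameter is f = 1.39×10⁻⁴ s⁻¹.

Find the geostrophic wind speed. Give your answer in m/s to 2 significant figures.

33 m/s

Pressure gradient: |∂P/∂n| = 700 Pa / 171000 m = 4.09×10⁻³ Pa/m
Geostrophic balance (pressure-gradient force = Coriolis force):
V_g = (1/(fρ)) |∂P/∂n| = 4.09×10⁻³ / (1.39×10⁻⁴ × 0.901) = 32.7 m/s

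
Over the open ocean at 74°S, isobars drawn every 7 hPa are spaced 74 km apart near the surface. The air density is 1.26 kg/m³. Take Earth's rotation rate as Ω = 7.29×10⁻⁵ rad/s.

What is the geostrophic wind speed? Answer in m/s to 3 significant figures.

53.6 m/s

Coriolis parameter at 74°S:
f = 2Ω sin φ = 2 × 7.29×10⁻⁵ × sin 74° = 1.40×10⁻⁴ s⁻¹
Pressure gradient: |∂P/∂n| = 700 Pa / 74000 m = 9.46×10⁻³ Pa/m
Geostrophic balance (pressure-gradient force = Coriolis force):
V_g = (1/(fρ)) |∂P/∂n| = 9.46×10⁻³ / (1.40×10⁻⁴ × 1.26) = 53.6 m/s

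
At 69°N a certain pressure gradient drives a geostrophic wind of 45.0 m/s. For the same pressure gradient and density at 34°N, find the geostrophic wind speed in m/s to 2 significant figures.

75 m/s

With the same pressure gradient and density, V_g ∝ 1/f ∝ 1/sin φ.
V₂ = V₁ · sin φ₁ / sin φ₂ = 45.0 × sin 69° / sin 34°
V₂ = 45.0 × 0.9336/0.5592 = 75 m/s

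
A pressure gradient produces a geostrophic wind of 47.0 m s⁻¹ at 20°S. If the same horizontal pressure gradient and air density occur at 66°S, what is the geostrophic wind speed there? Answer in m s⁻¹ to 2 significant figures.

18 m s⁻¹

With the same pressure gradient and density, V_g ∝ 1/f ∝ 1/sin φ.
V₂ = V₁ · sin φ₁ / sin φ₂ = 47.0 × sin 20° / sin 66°
V₂ = 47.0 × 0.3420/0.9135 = 18 m s⁻¹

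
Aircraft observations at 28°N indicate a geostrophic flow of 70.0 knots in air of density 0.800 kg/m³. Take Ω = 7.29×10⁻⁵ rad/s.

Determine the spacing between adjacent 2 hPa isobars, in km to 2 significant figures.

Coriolis parameter at 28°N:
f = 2Ω sin φ = 2 × 7.29×10⁻⁵ × sin 28° = 6.84×10⁻⁵ s⁻¹
Wind speed in SI: 70.0 knots = 36.0 m/s
Geostrophic balance rearranged: |∂P/∂n| = f ρ V_g
|∂P/∂n| = 6.84×10⁻⁵ × 0.800 × 36.0 = 1.97×10⁻³ Pa/m
Isobar spacing: Δn = ΔP/|∂P/∂n| = 200 Pa / 1.97×10⁻³ Pa/m = 101423 m ≈ 100 km

100 km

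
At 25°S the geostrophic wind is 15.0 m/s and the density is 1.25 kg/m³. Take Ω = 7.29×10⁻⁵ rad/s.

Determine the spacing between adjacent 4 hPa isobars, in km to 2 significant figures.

350 km

Coriolis parameter at 25°S:
f = 2Ω sin φ = 2 × 7.29×10⁻⁵ × sin 25° = 6.16×10⁻⁵ s⁻¹
Geostrophic balance rearranged: |∂P/∂n| = f ρ V_g
|∂P/∂n| = 6.16×10⁻⁵ × 1.25 × 15.0 = 1.16×10⁻³ Pa/m
Isobar spacing: Δn = ΔP/|∂P/∂n| = 400 Pa / 1.16×10⁻³ Pa/m = 346221 m ≈ 350 km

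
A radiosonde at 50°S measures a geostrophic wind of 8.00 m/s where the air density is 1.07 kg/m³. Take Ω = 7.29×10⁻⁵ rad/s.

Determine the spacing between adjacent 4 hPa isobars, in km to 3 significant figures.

418 km

Coriolis parameter at 50°S:
f = 2Ω sin φ = 2 × 7.29×10⁻⁵ × sin 50° = 1.12×10⁻⁴ s⁻¹
Geostrophic balance rearranged: |∂P/∂n| = f ρ V_g
|∂P/∂n| = 1.12×10⁻⁴ × 1.07 × 8.00 = 9.56×10⁻⁴ Pa/m
Isobar spacing: Δn = ΔP/|∂P/∂n| = 400 Pa / 9.56×10⁻⁴ Pa/m = 418384 m ≈ 418 km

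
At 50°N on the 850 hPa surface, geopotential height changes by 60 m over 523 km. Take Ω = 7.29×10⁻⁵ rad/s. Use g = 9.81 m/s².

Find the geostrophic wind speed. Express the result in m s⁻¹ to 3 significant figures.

10.1 m s⁻¹

Coriolis parameter at 50°N:
f = 2Ω sin φ = 2 × 7.29×10⁻⁵ × sin 50° = 1.12×10⁻⁴ s⁻¹
Height gradient: |∂Z/∂n| = 60 m / 523000 m = 1.15×10⁻⁴
On a pressure surface, geostrophic balance gives V_g = (g/f)|∂Z/∂n|:
V_g = 9.81 × 1.15×10⁻⁴ / 1.12×10⁻⁴ = 10.1 m/s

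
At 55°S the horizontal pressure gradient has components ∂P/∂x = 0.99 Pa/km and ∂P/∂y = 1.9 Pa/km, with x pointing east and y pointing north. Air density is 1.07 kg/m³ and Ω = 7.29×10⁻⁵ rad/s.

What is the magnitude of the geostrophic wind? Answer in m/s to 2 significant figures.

17 m/s

Coriolis parameter at 55°S:
f = 2Ω sin φ = 2 × 7.29×10⁻⁵ × sin 55° = 1.19×10⁻⁴ s⁻¹
In the Southern Hemisphere f is negative: f = −1.19×10⁻⁴ s⁻¹.
Component geostrophic relations (x east, y north):
u_g = −(1/(fρ)) ∂P/∂y,  v_g = (1/(fρ)) ∂P/∂x
u_g = −(1.9×10⁻³)/(−1.19×10⁻⁴ × 1.07) = 14.9 m/s;  v_g = (0.99×10⁻³)/(−1.19×10⁻⁴ × 1.07) = −7.75 m/s
|V_g| = √(u_g² + v_g²) = 16.8 m/s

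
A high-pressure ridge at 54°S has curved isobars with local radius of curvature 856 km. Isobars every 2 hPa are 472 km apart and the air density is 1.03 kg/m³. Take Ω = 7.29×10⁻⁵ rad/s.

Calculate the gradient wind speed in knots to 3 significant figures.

7.03 knots

Coriolis parameter at 54°S:
f = 2Ω sin φ = 2 × 7.29×10⁻⁵ × sin 54° = 1.18×10⁻⁴ s⁻¹
Pressure gradient: |∂P/∂n| = 200 Pa / 472000 m = 4.24×10⁻⁴ Pa/m
Geostrophic speed: V_g = |∂P/∂n|/(fρ) = 4.24×10⁻⁴/(1.18×10⁻⁴ × 1.03) = 3.49 m/s
Around a high, pressure-gradient force acts outward with centrifugal, so Coriolis balances both:
fV = (1/ρ)|∂P/∂n| + V²/R  →  V² − fR·V + fR·V_g = 0
With fR = 1.18×10⁻⁴ × 856×10³ m = 101 m/s:
V = [fR − √((fR)² − 4 fR V_g)]/2 = [101 − √(101² − 4×101×3.49)]/2 = 3.62 m/s
Supergeostrophic (V > V_g = 3.49 m/s), as expected around a high.
Converting: 3.62 m/s × 1.944 = 7.03 knots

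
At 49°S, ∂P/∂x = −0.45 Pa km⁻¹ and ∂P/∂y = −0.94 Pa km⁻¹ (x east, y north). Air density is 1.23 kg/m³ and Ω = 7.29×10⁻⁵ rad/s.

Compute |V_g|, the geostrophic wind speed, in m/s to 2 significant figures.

7.7 m/s

Coriolis parameter at 49°S:
f = 2Ω sin φ = 2 × 7.29×10⁻⁵ × sin 49° = 1.10×10⁻⁴ s⁻¹
In the Southern Hemisphere f is negative: f = −1.10×10⁻⁴ s⁻¹.
Component geostrophic relations (x east, y north):
u_g = −(1/(fρ)) ∂P/∂y,  v_g = (1/(fρ)) ∂P/∂x
u_g = −(−0.94×10⁻³)/(−1.10×10⁻⁴ × 1.23) = −6.95 m/s;  v_g = (−0.45×10⁻³)/(−1.10×10⁻⁴ × 1.23) = 3.32 m/s
|V_g| = √(u_g² + v_g²) = 7.70 m/s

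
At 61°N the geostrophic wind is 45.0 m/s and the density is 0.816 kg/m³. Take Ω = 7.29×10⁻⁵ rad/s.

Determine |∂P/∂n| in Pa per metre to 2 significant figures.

Coriolis parameter at 61°N:
f = 2Ω sin φ = 2 × 7.29×10⁻⁵ × sin 61° = 1.28×10⁻⁴ s⁻¹
Geostrophic balance rearranged: |∂P/∂n| = f ρ V_g
|∂P/∂n| = 1.28×10⁻⁴ × 0.816 × 45.0 = 4.68×10⁻³ Pa/m

4.7×10⁻³ Pa/m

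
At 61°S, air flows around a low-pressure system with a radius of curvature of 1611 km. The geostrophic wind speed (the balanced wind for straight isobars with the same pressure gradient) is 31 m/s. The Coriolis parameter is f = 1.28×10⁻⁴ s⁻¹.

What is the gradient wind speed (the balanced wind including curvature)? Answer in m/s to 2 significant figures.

Around a low, centrifugal force acts outward with Coriolis, so pressure-gradient force balances both:
(1/ρ)|∂P/∂n| = fV + V²/R  →  V² + fR·V − fR·V_g = 0
With fR = 1.28×10⁻⁴ × 1611×10³ m = 206 m/s:
V = [−fR + √((fR)² + 4 fR V_g)]/2 = [−206 + √(206² + 4×206×31)]/2 = 27.4 m/s
Subgeostrophic (V < V_g = 31 m/s), as expected around a low.

27 m/s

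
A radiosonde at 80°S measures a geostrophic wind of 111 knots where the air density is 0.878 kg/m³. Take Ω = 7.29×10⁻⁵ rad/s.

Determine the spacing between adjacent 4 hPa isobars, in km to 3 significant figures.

Coriolis parameter at 80°S:
f = 2Ω sin φ = 2 × 7.29×10⁻⁵ × sin 80° = 1.44×10⁻⁴ s⁻¹
Wind speed in SI: 111 knots = 57.1 m/s
Geostrophic balance rearranged: |∂P/∂n| = f ρ V_g
|∂P/∂n| = 1.44×10⁻⁴ × 0.878 × 57.1 = 7.20×10⁻³ Pa/m
Isobar spacing: Δn = ΔP/|∂P/∂n| = 400 Pa / 7.20×10⁻³ Pa/m = 55564 m ≈ 55.6 km

55.6 km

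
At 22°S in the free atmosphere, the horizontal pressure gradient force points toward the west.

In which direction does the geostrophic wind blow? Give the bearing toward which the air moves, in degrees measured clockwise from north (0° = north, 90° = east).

180°

The pressure-gradient force points toward the west (bearing 270°).
Geostrophic balance: in the Southern Hemisphere the Coriolis force deflects motion to the left, so the geostrophic wind blows 90° to the left of the pressure-gradient force (low pressure on the right).
Rotating 270° by 90° counterclockwise gives 180° — the wind blows toward the south.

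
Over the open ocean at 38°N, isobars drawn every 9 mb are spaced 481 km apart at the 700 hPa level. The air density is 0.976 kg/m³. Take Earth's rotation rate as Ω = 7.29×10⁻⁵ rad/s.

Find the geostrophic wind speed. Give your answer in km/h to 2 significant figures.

77 km/h

Coriolis parameter at 38°N:
f = 2Ω sin φ = 2 × 7.29×10⁻⁵ × sin 38° = 8.98×10⁻⁵ s⁻¹
Pressure gradient: |∂P/∂n| = 900 Pa / 481000 m = 1.87×10⁻³ Pa/m
Geostrophic balance (pressure-gradient force = Coriolis force):
V_g = (1/(fρ)) |∂P/∂n| = 1.87×10⁻³ / (8.98×10⁻⁵ × 0.976) = 21.4 m/s
Converting: 21.4 m/s × 3.6 = 77 km/h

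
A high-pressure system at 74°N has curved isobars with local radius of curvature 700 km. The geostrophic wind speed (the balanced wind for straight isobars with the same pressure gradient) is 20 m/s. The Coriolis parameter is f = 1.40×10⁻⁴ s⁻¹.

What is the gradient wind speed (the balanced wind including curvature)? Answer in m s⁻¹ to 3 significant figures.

Around a high, pressure-gradient force acts outward with centrifugal, so Coriolis balances both:
fV = (1/ρ)|∂P/∂n| + V²/R  →  V² − fR·V + fR·V_g = 0
With fR = 1.40×10⁻⁴ × 700×10³ m = 98.0 m/s:
V = [fR − √((fR)² − 4 fR V_g)]/2 = [98.0 − √(98.0² − 4×98.0×20)]/2 = 28 m/s
Supergeostrophic (V > V_g = 20 m/s), as expected around a high.

28.0 m s⁻¹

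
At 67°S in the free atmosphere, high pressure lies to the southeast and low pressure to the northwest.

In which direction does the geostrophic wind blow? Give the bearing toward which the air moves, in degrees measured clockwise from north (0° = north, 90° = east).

225°

The pressure-gradient force points toward the northwest (bearing 315°).
Geostrophic balance: in the Southern Hemisphere the Coriolis force deflects motion to the left, so the geostrophic wind blows 90° to the left of the pressure-gradient force (low pressure on the right).
Rotating 315° by 90° counterclockwise gives 225° — the wind blows toward the southwest.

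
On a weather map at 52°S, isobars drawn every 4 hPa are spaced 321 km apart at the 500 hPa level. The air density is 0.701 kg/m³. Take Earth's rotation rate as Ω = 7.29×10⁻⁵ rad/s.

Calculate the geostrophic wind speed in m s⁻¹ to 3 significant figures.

15.5 m s⁻¹

Coriolis parameter at 52°S:
f = 2Ω sin φ = 2 × 7.29×10⁻⁵ × sin 52° = 1.15×10⁻⁴ s⁻¹
Pressure gradient: |∂P/∂n| = 400 Pa / 321000 m = 1.25×10⁻³ Pa/m
Geostrophic balance (pressure-gradient force = Coriolis force):
V_g = (1/(fρ)) |∂P/∂n| = 1.25×10⁻³ / (1.15×10⁻⁴ × 0.701) = 15.5 m/s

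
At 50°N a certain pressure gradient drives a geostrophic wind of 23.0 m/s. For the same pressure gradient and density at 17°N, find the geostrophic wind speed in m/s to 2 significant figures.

With the same pressure gradient and density, V_g ∝ 1/f ∝ 1/sin φ.
V₂ = V₁ · sin φ₁ / sin φ₂ = 23.0 × sin 50° / sin 17°
V₂ = 23.0 × 0.7660/0.2924 = 60 m/s

60 m/s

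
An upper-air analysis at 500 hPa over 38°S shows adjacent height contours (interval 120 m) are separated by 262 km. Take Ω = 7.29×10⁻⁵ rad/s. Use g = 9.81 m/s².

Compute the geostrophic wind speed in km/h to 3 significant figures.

180 km/h

Coriolis parameter at 38°S:
f = 2Ω sin φ = 2 × 7.29×10⁻⁵ × sin 38° = 8.98×10⁻⁵ s⁻¹
Height gradient: |∂Z/∂n| = 120 m / 262000 m = 4.58×10⁻⁴
On a pressure surface, geostrophic balance gives V_g = (g/f)|∂Z/∂n|:
V_g = 9.81 × 4.58×10⁻⁴ / 8.98×10⁻⁵ = 50.1 m/s
Converting: 50.1 m/s × 3.6 = 180 km/h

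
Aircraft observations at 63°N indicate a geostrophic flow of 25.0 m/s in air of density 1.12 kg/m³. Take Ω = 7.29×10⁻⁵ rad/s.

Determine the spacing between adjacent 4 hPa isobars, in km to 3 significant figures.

Coriolis parameter at 63°N:
f = 2Ω sin φ = 2 × 7.29×10⁻⁵ × sin 63° = 1.30×10⁻⁴ s⁻¹
Geostrophic balance rearranged: |∂P/∂n| = f ρ V_g
|∂P/∂n| = 1.30×10⁻⁴ × 1.12 × 25.0 = 3.64×10⁻³ Pa/m
Isobar spacing: Δn = ΔP/|∂P/∂n| = 400 Pa / 3.64×10⁻³ Pa/m = 109967 m ≈ 110 km

110 km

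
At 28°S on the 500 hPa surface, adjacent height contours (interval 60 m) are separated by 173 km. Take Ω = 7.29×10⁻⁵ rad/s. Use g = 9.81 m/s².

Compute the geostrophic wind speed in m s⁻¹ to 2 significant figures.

50 m s⁻¹

Coriolis parameter at 28°S:
f = 2Ω sin φ = 2 × 7.29×10⁻⁵ × sin 28° = 6.84×10⁻⁵ s⁻¹
Height gradient: |∂Z/∂n| = 60 m / 173000 m = 3.47×10⁻⁴
On a pressure surface, geostrophic balance gives V_g = (g/f)|∂Z/∂n|:
V_g = 9.81 × 3.47×10⁻⁴ / 6.84×10⁻⁵ = 49.7 m/s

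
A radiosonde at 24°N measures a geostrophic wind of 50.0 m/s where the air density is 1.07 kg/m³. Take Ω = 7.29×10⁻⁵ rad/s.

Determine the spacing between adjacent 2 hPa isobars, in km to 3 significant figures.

63.0 km

Coriolis parameter at 24°N:
f = 2Ω sin φ = 2 × 7.29×10⁻⁵ × sin 24° = 5.93×10⁻⁵ s⁻¹
Geostrophic balance rearranged: |∂P/∂n| = f ρ V_g
|∂P/∂n| = 5.93×10⁻⁵ × 1.07 × 50.0 = 3.17×10⁻³ Pa/m
Isobar spacing: Δn = ΔP/|∂P/∂n| = 200 Pa / 3.17×10⁻³ Pa/m = 63038 m ≈ 63.0 km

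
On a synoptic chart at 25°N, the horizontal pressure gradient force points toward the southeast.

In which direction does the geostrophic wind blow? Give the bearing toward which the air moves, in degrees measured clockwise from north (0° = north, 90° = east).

225°

The pressure-gradient force points toward the southeast (bearing 135°).
Geostrophic balance: in the Northern Hemisphere the Coriolis force deflects motion to the right, so the geostrophic wind blows 90° to the right of the pressure-gradient force (low pressure on the left).
Rotating 135° by 90° clockwise gives 225° — the wind blows toward the southwest.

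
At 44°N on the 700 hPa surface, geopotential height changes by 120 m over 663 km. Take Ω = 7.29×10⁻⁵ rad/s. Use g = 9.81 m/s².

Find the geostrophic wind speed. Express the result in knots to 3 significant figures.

34.1 knots

Coriolis parameter at 44°N:
f = 2Ω sin φ = 2 × 7.29×10⁻⁵ × sin 44° = 1.01×10⁻⁴ s⁻¹
Height gradient: |∂Z/∂n| = 120 m / 663000 m = 1.81×10⁻⁴
On a pressure surface, geostrophic balance gives V_g = (g/f)|∂Z/∂n|:
V_g = 9.81 × 1.81×10⁻⁴ / 1.01×10⁻⁴ = 17.5 m/s
Converting: 17.5 m/s × 1.944 = 34.1 knots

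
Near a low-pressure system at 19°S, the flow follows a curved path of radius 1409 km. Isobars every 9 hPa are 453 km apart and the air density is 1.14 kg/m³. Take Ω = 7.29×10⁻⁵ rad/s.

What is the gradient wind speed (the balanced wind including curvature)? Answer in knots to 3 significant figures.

Coriolis parameter at 19°S:
f = 2Ω sin φ = 2 × 7.29×10⁻⁵ × sin 19° = 4.75×10⁻⁵ s⁻¹
Pressure gradient: |∂P/∂n| = 900 Pa / 453000 m = 1.99×10⁻³ Pa/m
Geostrophic speed: V_g = |∂P/∂n|/(fρ) = 1.99×10⁻³/(4.75×10⁻⁵ × 1.14) = 36.7 m/s
Around a low, centrifugal force acts outward with Coriolis, so pressure-gradient force balances both:
(1/ρ)|∂P/∂n| = fV + V²/R  →  V² + fR·V − fR·V_g = 0
With fR = 4.75×10⁻⁵ × 1409×10³ m = 66.9 m/s:
V = [−fR + √((fR)² + 4 fR V_g)]/2 = [−66.9 + √(66.9² + 4×66.9×36.7)]/2 = 26.3 m/s
Subgeostrophic (V < V_g = 36.7 m/s), as expected around a low.
Converting: 26.3 m/s × 1.944 = 51.2 knots

51.2 knots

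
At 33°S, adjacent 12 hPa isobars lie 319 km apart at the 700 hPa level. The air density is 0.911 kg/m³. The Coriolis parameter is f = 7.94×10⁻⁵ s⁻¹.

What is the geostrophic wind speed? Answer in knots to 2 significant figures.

Pressure gradient: |∂P/∂n| = 1200 Pa / 319000 m = 3.76×10⁻³ Pa/m
Geostrophic balance (pressure-gradient force = Coriolis force):
V_g = (1/(fρ)) |∂P/∂n| = 3.76×10⁻³ / (7.94×10⁻⁵ × 0.911) = 52.0 m/s
Converting: 52.0 m/s × 1.944 = 100 knots

100 knots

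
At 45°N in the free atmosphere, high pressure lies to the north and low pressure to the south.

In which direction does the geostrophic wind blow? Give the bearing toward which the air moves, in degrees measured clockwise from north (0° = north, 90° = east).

270°

The pressure-gradient force points toward the south (bearing 180°).
Geostrophic balance: in the Northern Hemisphere the Coriolis force deflects motion to the right, so the geostrophic wind blows 90° to the right of the pressure-gradient force (low pressure on the left).
Rotating 180° by 90° clockwise gives 270° — the wind blows toward the west.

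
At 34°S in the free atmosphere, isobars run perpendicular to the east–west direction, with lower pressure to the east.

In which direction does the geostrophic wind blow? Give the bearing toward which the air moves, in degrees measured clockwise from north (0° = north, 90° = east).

000°

The pressure-gradient force points toward the east (bearing 090°).
Geostrophic balance: in the Southern Hemisphere the Coriolis force deflects motion to the left, so the geostrophic wind blows 90° to the left of the pressure-gradient force (low pressure on the right).
Rotating 090° by 90° counterclockwise gives 000° — the wind blows toward the north.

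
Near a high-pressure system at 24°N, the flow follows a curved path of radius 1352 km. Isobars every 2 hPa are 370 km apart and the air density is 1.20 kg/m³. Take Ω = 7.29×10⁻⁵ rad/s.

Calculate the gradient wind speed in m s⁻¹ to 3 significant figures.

8.50 m s⁻¹

Coriolis parameter at 24°N:
f = 2Ω sin φ = 2 × 7.29×10⁻⁵ × sin 24° = 5.93×10⁻⁵ s⁻¹
Pressure gradient: |∂P/∂n| = 200 Pa / 370000 m = 5.41×10⁻⁴ Pa/m
Geostrophic speed: V_g = |∂P/∂n|/(fρ) = 5.41×10⁻⁴/(5.93×10⁻⁵ × 1.20) = 7.60 m/s
Around a high, pressure-gradient force acts outward with centrifugal, so Coriolis balances both:
fV = (1/ρ)|∂P/∂n| + V²/R  →  V² − fR·V + fR·V_g = 0
With fR = 5.93×10⁻⁵ × 1352×10³ m = 80.2 m/s:
V = [fR − √((fR)² − 4 fR V_g)]/2 = [80.2 − √(80.2² − 4×80.2×7.6)]/2 = 8.5 m/s
Supergeostrophic (V > V_g = 7.6 m/s), as expected around a high.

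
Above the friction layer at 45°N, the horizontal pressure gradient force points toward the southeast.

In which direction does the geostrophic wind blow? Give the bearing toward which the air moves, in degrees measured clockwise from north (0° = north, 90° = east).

225°

The pressure-gradient force points toward the southeast (bearing 135°).
Geostrophic balance: in the Northern Hemisphere the Coriolis force deflects motion to the right, so the geostrophic wind blows 90° to the right of the pressure-gradient force (low pressure on the left).
Rotating 135° by 90° clockwise gives 225° — the wind blows toward the southwest.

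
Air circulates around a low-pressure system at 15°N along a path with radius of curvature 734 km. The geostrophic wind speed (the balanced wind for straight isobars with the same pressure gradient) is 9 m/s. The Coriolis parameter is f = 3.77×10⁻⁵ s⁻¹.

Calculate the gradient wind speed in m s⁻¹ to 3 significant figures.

Around a low, centrifugal force acts outward with Coriolis, so pressure-gradient force balances both:
(1/ρ)|∂P/∂n| = fV + V²/R  →  V² + fR·V − fR·V_g = 0
With fR = 3.77×10⁻⁵ × 734×10³ m = 27.7 m/s:
V = [−fR + √((fR)² + 4 fR V_g)]/2 = [−27.7 + √(27.7² + 4×27.7×9)]/2 = 7.15 m/s
Subgeostrophic (V < V_g = 9 m/s), as expected around a low.

7.15 m s⁻¹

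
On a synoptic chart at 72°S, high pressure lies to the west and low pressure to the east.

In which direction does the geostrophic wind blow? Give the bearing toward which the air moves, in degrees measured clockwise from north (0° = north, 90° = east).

000°

The pressure-gradient force points toward the east (bearing 090°).
Geostrophic balance: in the Southern Hemisphere the Coriolis force deflects motion to the left, so the geostrophic wind blows 90° to the left of the pressure-gradient force (low pressure on the right).
Rotating 090° by 90° counterclockwise gives 000° — the wind blows toward the north.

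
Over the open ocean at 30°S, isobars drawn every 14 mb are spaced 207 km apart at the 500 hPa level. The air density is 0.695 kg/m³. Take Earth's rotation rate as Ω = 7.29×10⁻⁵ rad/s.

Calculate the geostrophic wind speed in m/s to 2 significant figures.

130 m/s

Coriolis parameter at 30°S:
f = 2Ω sin φ = 2 × 7.29×10⁻⁵ × sin 30° = 7.29×10⁻⁵ s⁻¹
Pressure gradient: |∂P/∂n| = 1400 Pa / 207000 m = 6.76×10⁻³ Pa/m
Geostrophic balance (pressure-gradient force = Coriolis force):
V_g = (1/(fρ)) |∂P/∂n| = 6.76×10⁻³ / (7.29×10⁻⁵ × 0.695) = 133 m/s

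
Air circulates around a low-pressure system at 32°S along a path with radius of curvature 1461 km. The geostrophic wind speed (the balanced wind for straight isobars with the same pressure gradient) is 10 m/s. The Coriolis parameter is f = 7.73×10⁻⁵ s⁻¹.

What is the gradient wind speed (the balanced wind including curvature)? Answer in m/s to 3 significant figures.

Around a low, centrifugal force acts outward with Coriolis, so pressure-gradient force balances both:
(1/ρ)|∂P/∂n| = fV + V²/R  →  V² + fR·V − fR·V_g = 0
With fR = 7.73×10⁻⁵ × 1461×10³ m = 113 m/s:
V = [−fR + √((fR)² + 4 fR V_g)]/2 = [−113 + √(113² + 4×113×10)]/2 = 9.24 m/s
Subgeostrophic (V < V_g = 10 m/s), as expected around a low.

9.24 m/s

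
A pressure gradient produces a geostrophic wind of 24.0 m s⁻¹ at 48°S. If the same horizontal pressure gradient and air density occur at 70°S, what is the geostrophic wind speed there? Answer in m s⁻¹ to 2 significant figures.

With the same pressure gradient and density, V_g ∝ 1/f ∝ 1/sin φ.
V₂ = V₁ · sin φ₁ / sin φ₂ = 24.0 × sin 48° / sin 70°
V₂ = 24.0 × 0.7431/0.9397 = 19 m s⁻¹

19 m s⁻¹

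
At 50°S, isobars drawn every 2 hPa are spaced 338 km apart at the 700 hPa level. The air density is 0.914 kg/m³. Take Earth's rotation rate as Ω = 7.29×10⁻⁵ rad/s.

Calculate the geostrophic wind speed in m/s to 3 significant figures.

Coriolis parameter at 50°S:
f = 2Ω sin φ = 2 × 7.29×10⁻⁵ × sin 50° = 1.12×10⁻⁴ s⁻¹
Pressure gradient: |∂P/∂n| = 200 Pa / 338000 m = 5.92×10⁻⁴ Pa/m
Geostrophic balance (pressure-gradient force = Coriolis force):
V_g = (1/(fρ)) |∂P/∂n| = 5.92×10⁻⁴ / (1.12×10⁻⁴ × 0.914) = 5.80 m/s

5.80 m/s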